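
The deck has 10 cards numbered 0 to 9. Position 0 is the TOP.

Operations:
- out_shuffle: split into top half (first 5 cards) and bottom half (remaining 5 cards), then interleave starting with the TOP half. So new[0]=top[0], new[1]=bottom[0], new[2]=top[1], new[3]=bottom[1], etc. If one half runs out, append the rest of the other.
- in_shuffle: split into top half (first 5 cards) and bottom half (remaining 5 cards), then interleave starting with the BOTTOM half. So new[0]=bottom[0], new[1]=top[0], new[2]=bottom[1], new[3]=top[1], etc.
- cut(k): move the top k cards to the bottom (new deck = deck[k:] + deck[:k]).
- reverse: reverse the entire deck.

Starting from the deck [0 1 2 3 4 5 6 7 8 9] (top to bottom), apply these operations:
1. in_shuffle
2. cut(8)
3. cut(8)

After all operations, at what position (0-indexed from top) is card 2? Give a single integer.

After op 1 (in_shuffle): [5 0 6 1 7 2 8 3 9 4]
After op 2 (cut(8)): [9 4 5 0 6 1 7 2 8 3]
After op 3 (cut(8)): [8 3 9 4 5 0 6 1 7 2]
Card 2 is at position 9.

Answer: 9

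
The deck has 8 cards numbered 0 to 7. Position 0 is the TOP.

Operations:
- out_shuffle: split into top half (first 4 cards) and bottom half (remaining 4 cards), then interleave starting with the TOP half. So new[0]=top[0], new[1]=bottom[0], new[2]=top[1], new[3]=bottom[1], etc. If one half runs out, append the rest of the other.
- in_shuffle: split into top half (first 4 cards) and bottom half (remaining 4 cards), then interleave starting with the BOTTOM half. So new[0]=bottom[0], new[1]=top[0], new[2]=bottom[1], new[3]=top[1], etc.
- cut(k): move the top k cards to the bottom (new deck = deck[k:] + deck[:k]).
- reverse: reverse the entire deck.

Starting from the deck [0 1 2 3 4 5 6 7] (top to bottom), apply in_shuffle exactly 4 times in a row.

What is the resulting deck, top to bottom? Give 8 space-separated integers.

After op 1 (in_shuffle): [4 0 5 1 6 2 7 3]
After op 2 (in_shuffle): [6 4 2 0 7 5 3 1]
After op 3 (in_shuffle): [7 6 5 4 3 2 1 0]
After op 4 (in_shuffle): [3 7 2 6 1 5 0 4]

Answer: 3 7 2 6 1 5 0 4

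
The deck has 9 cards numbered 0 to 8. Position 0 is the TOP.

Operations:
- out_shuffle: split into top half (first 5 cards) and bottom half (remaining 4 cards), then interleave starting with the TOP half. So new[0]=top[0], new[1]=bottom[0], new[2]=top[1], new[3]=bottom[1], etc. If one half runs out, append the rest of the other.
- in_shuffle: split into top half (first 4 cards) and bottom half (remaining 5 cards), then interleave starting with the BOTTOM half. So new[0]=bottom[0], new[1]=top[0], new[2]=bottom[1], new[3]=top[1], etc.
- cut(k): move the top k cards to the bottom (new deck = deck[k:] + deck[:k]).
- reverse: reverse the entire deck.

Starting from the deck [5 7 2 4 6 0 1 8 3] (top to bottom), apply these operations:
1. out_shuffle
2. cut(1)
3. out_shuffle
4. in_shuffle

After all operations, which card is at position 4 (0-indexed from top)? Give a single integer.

After op 1 (out_shuffle): [5 0 7 1 2 8 4 3 6]
After op 2 (cut(1)): [0 7 1 2 8 4 3 6 5]
After op 3 (out_shuffle): [0 4 7 3 1 6 2 5 8]
After op 4 (in_shuffle): [1 0 6 4 2 7 5 3 8]
Position 4: card 2.

Answer: 2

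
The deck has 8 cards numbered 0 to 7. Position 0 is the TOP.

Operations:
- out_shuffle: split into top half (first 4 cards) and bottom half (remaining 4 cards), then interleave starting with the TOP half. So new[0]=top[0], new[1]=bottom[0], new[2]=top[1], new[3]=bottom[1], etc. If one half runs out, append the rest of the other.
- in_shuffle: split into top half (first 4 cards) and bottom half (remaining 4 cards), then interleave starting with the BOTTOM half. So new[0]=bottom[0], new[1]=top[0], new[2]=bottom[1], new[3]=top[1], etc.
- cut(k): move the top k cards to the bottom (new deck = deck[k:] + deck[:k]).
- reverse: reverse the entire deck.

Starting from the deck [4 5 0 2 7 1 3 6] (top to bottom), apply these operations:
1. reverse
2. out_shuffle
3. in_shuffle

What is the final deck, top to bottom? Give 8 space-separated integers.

Answer: 1 6 5 2 7 3 4 0

Derivation:
After op 1 (reverse): [6 3 1 7 2 0 5 4]
After op 2 (out_shuffle): [6 2 3 0 1 5 7 4]
After op 3 (in_shuffle): [1 6 5 2 7 3 4 0]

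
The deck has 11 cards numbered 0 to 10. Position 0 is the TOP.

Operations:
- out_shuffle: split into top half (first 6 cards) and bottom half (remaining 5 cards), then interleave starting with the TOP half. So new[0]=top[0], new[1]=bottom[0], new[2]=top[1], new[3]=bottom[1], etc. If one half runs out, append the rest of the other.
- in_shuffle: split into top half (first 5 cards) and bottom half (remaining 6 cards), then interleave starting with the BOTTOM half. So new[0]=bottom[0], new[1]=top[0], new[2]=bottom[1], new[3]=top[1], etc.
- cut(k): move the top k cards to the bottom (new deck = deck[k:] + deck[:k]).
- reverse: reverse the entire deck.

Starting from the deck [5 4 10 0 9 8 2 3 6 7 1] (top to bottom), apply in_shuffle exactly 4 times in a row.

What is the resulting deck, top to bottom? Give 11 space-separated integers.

After op 1 (in_shuffle): [8 5 2 4 3 10 6 0 7 9 1]
After op 2 (in_shuffle): [10 8 6 5 0 2 7 4 9 3 1]
After op 3 (in_shuffle): [2 10 7 8 4 6 9 5 3 0 1]
After op 4 (in_shuffle): [6 2 9 10 5 7 3 8 0 4 1]

Answer: 6 2 9 10 5 7 3 8 0 4 1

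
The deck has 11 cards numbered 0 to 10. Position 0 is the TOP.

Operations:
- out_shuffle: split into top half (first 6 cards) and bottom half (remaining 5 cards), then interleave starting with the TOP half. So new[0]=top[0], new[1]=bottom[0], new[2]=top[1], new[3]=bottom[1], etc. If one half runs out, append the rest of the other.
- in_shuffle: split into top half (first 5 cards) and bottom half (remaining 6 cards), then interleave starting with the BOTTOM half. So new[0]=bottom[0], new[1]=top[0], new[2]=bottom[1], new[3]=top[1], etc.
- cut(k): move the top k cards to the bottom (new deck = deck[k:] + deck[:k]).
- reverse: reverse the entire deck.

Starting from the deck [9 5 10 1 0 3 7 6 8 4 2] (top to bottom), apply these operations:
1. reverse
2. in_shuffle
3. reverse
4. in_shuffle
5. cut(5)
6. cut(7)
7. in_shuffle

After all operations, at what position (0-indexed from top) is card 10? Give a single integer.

After op 1 (reverse): [2 4 8 6 7 3 0 1 10 5 9]
After op 2 (in_shuffle): [3 2 0 4 1 8 10 6 5 7 9]
After op 3 (reverse): [9 7 5 6 10 8 1 4 0 2 3]
After op 4 (in_shuffle): [8 9 1 7 4 5 0 6 2 10 3]
After op 5 (cut(5)): [5 0 6 2 10 3 8 9 1 7 4]
After op 6 (cut(7)): [9 1 7 4 5 0 6 2 10 3 8]
After op 7 (in_shuffle): [0 9 6 1 2 7 10 4 3 5 8]
Card 10 is at position 6.

Answer: 6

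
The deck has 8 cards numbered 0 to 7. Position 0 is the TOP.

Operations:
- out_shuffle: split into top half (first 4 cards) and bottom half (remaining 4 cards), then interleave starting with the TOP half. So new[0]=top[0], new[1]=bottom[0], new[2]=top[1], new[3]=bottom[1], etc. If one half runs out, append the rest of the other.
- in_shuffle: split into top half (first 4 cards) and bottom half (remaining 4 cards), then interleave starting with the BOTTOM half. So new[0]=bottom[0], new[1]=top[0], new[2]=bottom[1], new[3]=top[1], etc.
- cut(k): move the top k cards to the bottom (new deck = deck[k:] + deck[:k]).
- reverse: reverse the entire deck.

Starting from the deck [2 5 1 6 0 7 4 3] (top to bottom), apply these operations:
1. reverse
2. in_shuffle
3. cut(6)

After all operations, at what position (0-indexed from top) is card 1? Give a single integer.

Answer: 4

Derivation:
After op 1 (reverse): [3 4 7 0 6 1 5 2]
After op 2 (in_shuffle): [6 3 1 4 5 7 2 0]
After op 3 (cut(6)): [2 0 6 3 1 4 5 7]
Card 1 is at position 4.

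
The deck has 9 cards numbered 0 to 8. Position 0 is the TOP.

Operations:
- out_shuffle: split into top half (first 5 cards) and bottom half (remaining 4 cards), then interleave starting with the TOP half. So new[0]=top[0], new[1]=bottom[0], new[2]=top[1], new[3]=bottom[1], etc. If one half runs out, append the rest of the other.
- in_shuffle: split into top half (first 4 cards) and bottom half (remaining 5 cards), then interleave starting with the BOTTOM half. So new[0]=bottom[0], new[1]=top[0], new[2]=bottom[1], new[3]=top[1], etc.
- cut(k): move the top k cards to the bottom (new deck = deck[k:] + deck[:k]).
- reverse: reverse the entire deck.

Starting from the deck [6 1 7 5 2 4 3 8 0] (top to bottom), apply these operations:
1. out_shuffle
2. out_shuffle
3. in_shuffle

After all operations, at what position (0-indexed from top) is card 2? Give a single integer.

After op 1 (out_shuffle): [6 4 1 3 7 8 5 0 2]
After op 2 (out_shuffle): [6 8 4 5 1 0 3 2 7]
After op 3 (in_shuffle): [1 6 0 8 3 4 2 5 7]
Card 2 is at position 6.

Answer: 6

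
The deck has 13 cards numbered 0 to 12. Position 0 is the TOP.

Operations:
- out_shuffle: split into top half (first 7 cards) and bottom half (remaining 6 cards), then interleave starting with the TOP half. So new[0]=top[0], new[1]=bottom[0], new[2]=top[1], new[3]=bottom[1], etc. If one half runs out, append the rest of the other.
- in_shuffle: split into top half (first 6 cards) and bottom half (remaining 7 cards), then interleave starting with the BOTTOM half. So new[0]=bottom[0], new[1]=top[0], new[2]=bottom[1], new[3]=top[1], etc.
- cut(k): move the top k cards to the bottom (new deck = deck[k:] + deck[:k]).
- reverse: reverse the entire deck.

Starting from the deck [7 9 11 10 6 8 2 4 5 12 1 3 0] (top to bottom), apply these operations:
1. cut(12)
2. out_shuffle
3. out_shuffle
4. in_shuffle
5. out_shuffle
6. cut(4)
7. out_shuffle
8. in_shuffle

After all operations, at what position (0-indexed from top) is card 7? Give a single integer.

Answer: 5

Derivation:
After op 1 (cut(12)): [0 7 9 11 10 6 8 2 4 5 12 1 3]
After op 2 (out_shuffle): [0 2 7 4 9 5 11 12 10 1 6 3 8]
After op 3 (out_shuffle): [0 12 2 10 7 1 4 6 9 3 5 8 11]
After op 4 (in_shuffle): [4 0 6 12 9 2 3 10 5 7 8 1 11]
After op 5 (out_shuffle): [4 10 0 5 6 7 12 8 9 1 2 11 3]
After op 6 (cut(4)): [6 7 12 8 9 1 2 11 3 4 10 0 5]
After op 7 (out_shuffle): [6 11 7 3 12 4 8 10 9 0 1 5 2]
After op 8 (in_shuffle): [8 6 10 11 9 7 0 3 1 12 5 4 2]
Card 7 is at position 5.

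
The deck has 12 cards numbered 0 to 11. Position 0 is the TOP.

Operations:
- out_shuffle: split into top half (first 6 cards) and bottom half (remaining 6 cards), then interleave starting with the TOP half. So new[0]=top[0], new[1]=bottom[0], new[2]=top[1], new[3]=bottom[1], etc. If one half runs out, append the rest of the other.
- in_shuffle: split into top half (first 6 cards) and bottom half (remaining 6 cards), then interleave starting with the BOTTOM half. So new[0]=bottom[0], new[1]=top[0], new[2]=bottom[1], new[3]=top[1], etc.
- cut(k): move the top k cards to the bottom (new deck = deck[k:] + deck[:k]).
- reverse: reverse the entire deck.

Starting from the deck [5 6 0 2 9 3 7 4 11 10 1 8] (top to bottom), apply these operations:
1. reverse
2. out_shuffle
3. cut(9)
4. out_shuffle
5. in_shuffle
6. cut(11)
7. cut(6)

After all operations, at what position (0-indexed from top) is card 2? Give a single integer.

Answer: 6

Derivation:
After op 1 (reverse): [8 1 10 11 4 7 3 9 2 0 6 5]
After op 2 (out_shuffle): [8 3 1 9 10 2 11 0 4 6 7 5]
After op 3 (cut(9)): [6 7 5 8 3 1 9 10 2 11 0 4]
After op 4 (out_shuffle): [6 9 7 10 5 2 8 11 3 0 1 4]
After op 5 (in_shuffle): [8 6 11 9 3 7 0 10 1 5 4 2]
After op 6 (cut(11)): [2 8 6 11 9 3 7 0 10 1 5 4]
After op 7 (cut(6)): [7 0 10 1 5 4 2 8 6 11 9 3]
Card 2 is at position 6.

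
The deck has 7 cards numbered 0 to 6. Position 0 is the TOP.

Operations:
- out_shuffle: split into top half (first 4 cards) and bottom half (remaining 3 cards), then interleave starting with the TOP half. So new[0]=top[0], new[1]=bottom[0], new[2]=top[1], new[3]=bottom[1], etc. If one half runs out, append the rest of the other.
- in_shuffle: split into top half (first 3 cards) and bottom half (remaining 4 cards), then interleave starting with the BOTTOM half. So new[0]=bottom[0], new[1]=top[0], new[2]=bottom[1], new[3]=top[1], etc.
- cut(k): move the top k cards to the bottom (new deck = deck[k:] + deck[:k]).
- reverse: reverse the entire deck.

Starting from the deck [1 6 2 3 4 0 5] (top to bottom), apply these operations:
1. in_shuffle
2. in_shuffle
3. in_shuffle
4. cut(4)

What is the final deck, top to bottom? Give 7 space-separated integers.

Answer: 4 0 5 1 6 2 3

Derivation:
After op 1 (in_shuffle): [3 1 4 6 0 2 5]
After op 2 (in_shuffle): [6 3 0 1 2 4 5]
After op 3 (in_shuffle): [1 6 2 3 4 0 5]
After op 4 (cut(4)): [4 0 5 1 6 2 3]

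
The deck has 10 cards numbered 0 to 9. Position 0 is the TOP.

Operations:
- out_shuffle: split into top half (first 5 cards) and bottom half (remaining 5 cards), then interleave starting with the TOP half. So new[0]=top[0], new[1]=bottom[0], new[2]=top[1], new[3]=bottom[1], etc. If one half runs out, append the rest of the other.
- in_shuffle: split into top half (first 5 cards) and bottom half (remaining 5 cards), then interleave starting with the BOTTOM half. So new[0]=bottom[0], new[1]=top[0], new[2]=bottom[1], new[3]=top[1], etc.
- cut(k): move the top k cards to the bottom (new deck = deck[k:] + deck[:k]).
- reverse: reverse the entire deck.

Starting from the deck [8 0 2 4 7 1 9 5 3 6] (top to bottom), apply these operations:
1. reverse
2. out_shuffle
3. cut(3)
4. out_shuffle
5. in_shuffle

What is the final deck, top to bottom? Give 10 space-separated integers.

Answer: 6 4 9 1 7 5 0 8 3 2

Derivation:
After op 1 (reverse): [6 3 5 9 1 7 4 2 0 8]
After op 2 (out_shuffle): [6 7 3 4 5 2 9 0 1 8]
After op 3 (cut(3)): [4 5 2 9 0 1 8 6 7 3]
After op 4 (out_shuffle): [4 1 5 8 2 6 9 7 0 3]
After op 5 (in_shuffle): [6 4 9 1 7 5 0 8 3 2]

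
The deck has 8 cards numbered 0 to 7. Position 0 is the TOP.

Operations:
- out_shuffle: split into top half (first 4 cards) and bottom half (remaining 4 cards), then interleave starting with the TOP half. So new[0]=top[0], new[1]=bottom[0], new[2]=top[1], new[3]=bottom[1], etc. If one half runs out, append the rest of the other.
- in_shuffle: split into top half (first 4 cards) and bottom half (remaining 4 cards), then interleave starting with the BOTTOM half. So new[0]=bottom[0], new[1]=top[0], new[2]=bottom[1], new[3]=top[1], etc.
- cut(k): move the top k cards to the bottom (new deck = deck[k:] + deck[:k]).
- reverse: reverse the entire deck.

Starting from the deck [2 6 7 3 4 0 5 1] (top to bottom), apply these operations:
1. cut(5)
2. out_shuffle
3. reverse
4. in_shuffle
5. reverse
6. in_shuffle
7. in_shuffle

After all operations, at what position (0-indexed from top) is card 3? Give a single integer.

Answer: 2

Derivation:
After op 1 (cut(5)): [0 5 1 2 6 7 3 4]
After op 2 (out_shuffle): [0 6 5 7 1 3 2 4]
After op 3 (reverse): [4 2 3 1 7 5 6 0]
After op 4 (in_shuffle): [7 4 5 2 6 3 0 1]
After op 5 (reverse): [1 0 3 6 2 5 4 7]
After op 6 (in_shuffle): [2 1 5 0 4 3 7 6]
After op 7 (in_shuffle): [4 2 3 1 7 5 6 0]
Card 3 is at position 2.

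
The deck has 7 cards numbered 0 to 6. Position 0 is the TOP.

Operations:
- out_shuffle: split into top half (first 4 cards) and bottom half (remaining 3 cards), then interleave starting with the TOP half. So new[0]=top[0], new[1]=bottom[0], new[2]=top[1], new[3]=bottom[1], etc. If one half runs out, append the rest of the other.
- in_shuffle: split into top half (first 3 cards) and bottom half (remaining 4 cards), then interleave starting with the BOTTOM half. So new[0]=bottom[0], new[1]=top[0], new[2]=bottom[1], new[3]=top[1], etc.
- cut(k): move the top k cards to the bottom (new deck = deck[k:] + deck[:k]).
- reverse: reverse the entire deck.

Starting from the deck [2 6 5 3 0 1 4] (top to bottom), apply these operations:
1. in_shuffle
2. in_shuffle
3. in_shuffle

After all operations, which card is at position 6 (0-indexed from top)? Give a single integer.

Answer: 4

Derivation:
After op 1 (in_shuffle): [3 2 0 6 1 5 4]
After op 2 (in_shuffle): [6 3 1 2 5 0 4]
After op 3 (in_shuffle): [2 6 5 3 0 1 4]
Position 6: card 4.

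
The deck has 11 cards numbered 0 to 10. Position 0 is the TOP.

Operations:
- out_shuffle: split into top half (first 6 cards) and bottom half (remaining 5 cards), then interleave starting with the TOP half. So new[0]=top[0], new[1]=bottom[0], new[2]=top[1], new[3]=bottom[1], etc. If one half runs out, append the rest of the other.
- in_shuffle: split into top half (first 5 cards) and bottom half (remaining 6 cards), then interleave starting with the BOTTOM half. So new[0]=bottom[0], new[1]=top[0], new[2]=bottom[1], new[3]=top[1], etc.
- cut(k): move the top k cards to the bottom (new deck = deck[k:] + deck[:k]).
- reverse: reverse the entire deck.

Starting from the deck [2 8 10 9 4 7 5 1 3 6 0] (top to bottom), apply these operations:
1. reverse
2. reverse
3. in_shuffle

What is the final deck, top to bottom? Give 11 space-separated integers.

Answer: 7 2 5 8 1 10 3 9 6 4 0

Derivation:
After op 1 (reverse): [0 6 3 1 5 7 4 9 10 8 2]
After op 2 (reverse): [2 8 10 9 4 7 5 1 3 6 0]
After op 3 (in_shuffle): [7 2 5 8 1 10 3 9 6 4 0]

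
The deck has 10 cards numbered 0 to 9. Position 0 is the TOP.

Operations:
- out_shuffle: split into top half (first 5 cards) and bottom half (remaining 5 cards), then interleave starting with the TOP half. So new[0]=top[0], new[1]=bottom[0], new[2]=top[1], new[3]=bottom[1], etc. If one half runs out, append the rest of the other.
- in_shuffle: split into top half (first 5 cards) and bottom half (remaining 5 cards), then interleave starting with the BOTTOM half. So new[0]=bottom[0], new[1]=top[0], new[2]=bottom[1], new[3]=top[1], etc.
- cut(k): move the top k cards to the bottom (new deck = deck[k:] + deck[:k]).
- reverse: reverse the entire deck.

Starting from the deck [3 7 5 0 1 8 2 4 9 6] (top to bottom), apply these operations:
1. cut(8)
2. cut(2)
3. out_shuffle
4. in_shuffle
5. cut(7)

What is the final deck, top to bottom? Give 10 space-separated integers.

After op 1 (cut(8)): [9 6 3 7 5 0 1 8 2 4]
After op 2 (cut(2)): [3 7 5 0 1 8 2 4 9 6]
After op 3 (out_shuffle): [3 8 7 2 5 4 0 9 1 6]
After op 4 (in_shuffle): [4 3 0 8 9 7 1 2 6 5]
After op 5 (cut(7)): [2 6 5 4 3 0 8 9 7 1]

Answer: 2 6 5 4 3 0 8 9 7 1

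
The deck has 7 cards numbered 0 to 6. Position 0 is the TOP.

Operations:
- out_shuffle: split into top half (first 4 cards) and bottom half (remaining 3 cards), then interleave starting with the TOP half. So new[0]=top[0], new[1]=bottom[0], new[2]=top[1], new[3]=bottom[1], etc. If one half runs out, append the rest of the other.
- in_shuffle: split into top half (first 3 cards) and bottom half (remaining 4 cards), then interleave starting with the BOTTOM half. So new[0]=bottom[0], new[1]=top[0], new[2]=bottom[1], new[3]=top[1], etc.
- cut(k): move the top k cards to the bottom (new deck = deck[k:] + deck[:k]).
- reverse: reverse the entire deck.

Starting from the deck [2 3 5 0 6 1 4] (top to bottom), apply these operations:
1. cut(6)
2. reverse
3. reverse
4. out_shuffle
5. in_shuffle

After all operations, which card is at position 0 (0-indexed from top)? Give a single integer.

Answer: 6

Derivation:
After op 1 (cut(6)): [4 2 3 5 0 6 1]
After op 2 (reverse): [1 6 0 5 3 2 4]
After op 3 (reverse): [4 2 3 5 0 6 1]
After op 4 (out_shuffle): [4 0 2 6 3 1 5]
After op 5 (in_shuffle): [6 4 3 0 1 2 5]
Position 0: card 6.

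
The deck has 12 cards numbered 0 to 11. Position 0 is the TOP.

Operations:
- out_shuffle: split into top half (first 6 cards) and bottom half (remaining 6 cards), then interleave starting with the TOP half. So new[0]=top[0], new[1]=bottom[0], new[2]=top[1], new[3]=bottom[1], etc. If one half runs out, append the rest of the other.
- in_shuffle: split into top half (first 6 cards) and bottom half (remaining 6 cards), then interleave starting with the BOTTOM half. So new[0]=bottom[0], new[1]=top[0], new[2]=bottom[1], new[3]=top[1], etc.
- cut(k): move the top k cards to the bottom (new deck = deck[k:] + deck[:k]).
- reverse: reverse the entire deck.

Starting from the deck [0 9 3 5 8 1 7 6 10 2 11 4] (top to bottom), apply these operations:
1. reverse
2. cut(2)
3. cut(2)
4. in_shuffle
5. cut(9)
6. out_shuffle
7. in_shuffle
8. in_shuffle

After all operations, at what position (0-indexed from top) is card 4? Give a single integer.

After op 1 (reverse): [4 11 2 10 6 7 1 8 5 3 9 0]
After op 2 (cut(2)): [2 10 6 7 1 8 5 3 9 0 4 11]
After op 3 (cut(2)): [6 7 1 8 5 3 9 0 4 11 2 10]
After op 4 (in_shuffle): [9 6 0 7 4 1 11 8 2 5 10 3]
After op 5 (cut(9)): [5 10 3 9 6 0 7 4 1 11 8 2]
After op 6 (out_shuffle): [5 7 10 4 3 1 9 11 6 8 0 2]
After op 7 (in_shuffle): [9 5 11 7 6 10 8 4 0 3 2 1]
After op 8 (in_shuffle): [8 9 4 5 0 11 3 7 2 6 1 10]
Card 4 is at position 2.

Answer: 2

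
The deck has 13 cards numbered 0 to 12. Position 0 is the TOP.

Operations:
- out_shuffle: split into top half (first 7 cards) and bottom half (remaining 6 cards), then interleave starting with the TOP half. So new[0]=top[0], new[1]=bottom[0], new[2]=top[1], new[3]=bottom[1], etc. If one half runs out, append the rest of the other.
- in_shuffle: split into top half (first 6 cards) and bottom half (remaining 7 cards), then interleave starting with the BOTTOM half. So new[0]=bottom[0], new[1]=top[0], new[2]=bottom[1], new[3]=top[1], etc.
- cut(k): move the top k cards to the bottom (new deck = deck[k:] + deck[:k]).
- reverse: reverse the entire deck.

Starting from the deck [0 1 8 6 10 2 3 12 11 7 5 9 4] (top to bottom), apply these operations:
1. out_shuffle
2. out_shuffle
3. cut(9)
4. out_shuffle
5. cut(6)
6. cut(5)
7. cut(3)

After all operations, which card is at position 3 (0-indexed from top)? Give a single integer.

After op 1 (out_shuffle): [0 12 1 11 8 7 6 5 10 9 2 4 3]
After op 2 (out_shuffle): [0 5 12 10 1 9 11 2 8 4 7 3 6]
After op 3 (cut(9)): [4 7 3 6 0 5 12 10 1 9 11 2 8]
After op 4 (out_shuffle): [4 10 7 1 3 9 6 11 0 2 5 8 12]
After op 5 (cut(6)): [6 11 0 2 5 8 12 4 10 7 1 3 9]
After op 6 (cut(5)): [8 12 4 10 7 1 3 9 6 11 0 2 5]
After op 7 (cut(3)): [10 7 1 3 9 6 11 0 2 5 8 12 4]
Position 3: card 3.

Answer: 3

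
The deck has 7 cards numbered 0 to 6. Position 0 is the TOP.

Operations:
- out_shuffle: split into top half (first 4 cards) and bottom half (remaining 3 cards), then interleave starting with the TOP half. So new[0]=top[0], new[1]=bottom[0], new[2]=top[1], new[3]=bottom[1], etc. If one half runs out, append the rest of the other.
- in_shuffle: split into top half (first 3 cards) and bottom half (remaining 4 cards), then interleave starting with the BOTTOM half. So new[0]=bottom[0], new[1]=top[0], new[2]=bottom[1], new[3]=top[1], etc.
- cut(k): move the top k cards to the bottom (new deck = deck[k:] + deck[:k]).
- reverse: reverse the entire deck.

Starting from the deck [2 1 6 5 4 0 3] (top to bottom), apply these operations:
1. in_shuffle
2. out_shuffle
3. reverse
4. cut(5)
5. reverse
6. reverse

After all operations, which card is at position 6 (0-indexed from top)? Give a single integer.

After op 1 (in_shuffle): [5 2 4 1 0 6 3]
After op 2 (out_shuffle): [5 0 2 6 4 3 1]
After op 3 (reverse): [1 3 4 6 2 0 5]
After op 4 (cut(5)): [0 5 1 3 4 6 2]
After op 5 (reverse): [2 6 4 3 1 5 0]
After op 6 (reverse): [0 5 1 3 4 6 2]
Position 6: card 2.

Answer: 2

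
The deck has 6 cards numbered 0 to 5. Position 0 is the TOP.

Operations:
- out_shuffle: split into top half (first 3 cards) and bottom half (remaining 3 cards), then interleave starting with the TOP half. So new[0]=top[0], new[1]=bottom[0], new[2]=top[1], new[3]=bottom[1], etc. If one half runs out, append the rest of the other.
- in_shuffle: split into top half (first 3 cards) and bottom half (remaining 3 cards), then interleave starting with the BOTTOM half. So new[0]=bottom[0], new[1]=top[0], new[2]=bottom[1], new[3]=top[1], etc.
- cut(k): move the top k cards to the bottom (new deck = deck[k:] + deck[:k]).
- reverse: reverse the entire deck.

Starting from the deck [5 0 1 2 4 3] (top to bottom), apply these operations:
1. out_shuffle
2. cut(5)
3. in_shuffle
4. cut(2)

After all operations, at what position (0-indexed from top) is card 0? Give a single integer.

Answer: 4

Derivation:
After op 1 (out_shuffle): [5 2 0 4 1 3]
After op 2 (cut(5)): [3 5 2 0 4 1]
After op 3 (in_shuffle): [0 3 4 5 1 2]
After op 4 (cut(2)): [4 5 1 2 0 3]
Card 0 is at position 4.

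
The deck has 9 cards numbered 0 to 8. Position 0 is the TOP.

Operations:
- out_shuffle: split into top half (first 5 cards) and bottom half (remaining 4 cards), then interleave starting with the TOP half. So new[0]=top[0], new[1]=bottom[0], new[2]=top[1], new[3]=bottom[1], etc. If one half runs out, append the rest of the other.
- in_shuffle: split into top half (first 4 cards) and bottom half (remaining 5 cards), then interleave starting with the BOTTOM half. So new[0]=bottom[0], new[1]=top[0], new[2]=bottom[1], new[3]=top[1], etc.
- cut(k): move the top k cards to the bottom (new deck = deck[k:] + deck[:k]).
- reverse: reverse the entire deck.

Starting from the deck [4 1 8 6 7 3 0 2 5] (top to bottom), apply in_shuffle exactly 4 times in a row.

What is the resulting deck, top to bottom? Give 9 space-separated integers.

Answer: 6 2 8 0 1 3 4 7 5

Derivation:
After op 1 (in_shuffle): [7 4 3 1 0 8 2 6 5]
After op 2 (in_shuffle): [0 7 8 4 2 3 6 1 5]
After op 3 (in_shuffle): [2 0 3 7 6 8 1 4 5]
After op 4 (in_shuffle): [6 2 8 0 1 3 4 7 5]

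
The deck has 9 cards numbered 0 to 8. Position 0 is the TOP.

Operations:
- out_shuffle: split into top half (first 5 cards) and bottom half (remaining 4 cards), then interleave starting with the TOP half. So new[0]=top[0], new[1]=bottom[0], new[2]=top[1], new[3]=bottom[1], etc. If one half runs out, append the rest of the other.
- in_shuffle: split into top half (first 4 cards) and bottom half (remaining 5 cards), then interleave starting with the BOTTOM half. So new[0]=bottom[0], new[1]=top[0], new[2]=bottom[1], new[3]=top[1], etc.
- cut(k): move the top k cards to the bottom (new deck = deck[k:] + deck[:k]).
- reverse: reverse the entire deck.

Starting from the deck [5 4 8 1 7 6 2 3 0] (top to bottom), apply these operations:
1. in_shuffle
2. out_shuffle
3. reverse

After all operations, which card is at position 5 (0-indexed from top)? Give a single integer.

Answer: 3

Derivation:
After op 1 (in_shuffle): [7 5 6 4 2 8 3 1 0]
After op 2 (out_shuffle): [7 8 5 3 6 1 4 0 2]
After op 3 (reverse): [2 0 4 1 6 3 5 8 7]
Position 5: card 3.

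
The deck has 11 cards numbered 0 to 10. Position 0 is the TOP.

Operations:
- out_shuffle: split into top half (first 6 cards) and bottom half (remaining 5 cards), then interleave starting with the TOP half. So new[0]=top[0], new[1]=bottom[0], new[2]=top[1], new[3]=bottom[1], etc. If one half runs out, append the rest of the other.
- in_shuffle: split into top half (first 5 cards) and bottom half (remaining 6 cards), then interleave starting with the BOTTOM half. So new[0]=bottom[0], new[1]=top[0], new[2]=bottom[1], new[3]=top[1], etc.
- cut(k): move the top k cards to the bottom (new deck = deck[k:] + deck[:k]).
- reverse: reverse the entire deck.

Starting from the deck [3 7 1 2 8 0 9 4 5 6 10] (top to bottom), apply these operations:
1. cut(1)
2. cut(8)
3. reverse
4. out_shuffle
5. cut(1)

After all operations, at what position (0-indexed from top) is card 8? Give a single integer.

After op 1 (cut(1)): [7 1 2 8 0 9 4 5 6 10 3]
After op 2 (cut(8)): [6 10 3 7 1 2 8 0 9 4 5]
After op 3 (reverse): [5 4 9 0 8 2 1 7 3 10 6]
After op 4 (out_shuffle): [5 1 4 7 9 3 0 10 8 6 2]
After op 5 (cut(1)): [1 4 7 9 3 0 10 8 6 2 5]
Card 8 is at position 7.

Answer: 7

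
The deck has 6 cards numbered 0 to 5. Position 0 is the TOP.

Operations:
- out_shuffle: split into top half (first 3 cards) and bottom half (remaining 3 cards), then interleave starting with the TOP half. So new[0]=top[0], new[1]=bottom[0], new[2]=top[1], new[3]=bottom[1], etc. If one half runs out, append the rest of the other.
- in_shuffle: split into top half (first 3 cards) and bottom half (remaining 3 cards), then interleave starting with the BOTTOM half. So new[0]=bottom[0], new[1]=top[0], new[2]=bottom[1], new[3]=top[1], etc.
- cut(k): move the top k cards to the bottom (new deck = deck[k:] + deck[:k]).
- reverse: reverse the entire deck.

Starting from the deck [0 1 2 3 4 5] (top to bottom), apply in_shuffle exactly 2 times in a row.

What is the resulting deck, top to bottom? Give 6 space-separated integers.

Answer: 1 3 5 0 2 4

Derivation:
After op 1 (in_shuffle): [3 0 4 1 5 2]
After op 2 (in_shuffle): [1 3 5 0 2 4]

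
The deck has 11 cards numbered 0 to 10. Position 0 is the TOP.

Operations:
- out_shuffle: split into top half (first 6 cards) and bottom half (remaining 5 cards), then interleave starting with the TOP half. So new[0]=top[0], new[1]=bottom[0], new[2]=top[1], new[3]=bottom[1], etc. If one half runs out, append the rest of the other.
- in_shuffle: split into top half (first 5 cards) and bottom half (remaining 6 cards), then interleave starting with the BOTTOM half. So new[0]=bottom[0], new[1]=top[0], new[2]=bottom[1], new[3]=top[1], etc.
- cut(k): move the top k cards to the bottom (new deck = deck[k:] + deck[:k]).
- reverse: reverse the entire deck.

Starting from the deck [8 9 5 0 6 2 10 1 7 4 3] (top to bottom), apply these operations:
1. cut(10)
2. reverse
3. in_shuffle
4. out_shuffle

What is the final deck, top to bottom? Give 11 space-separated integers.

After op 1 (cut(10)): [3 8 9 5 0 6 2 10 1 7 4]
After op 2 (reverse): [4 7 1 10 2 6 0 5 9 8 3]
After op 3 (in_shuffle): [6 4 0 7 5 1 9 10 8 2 3]
After op 4 (out_shuffle): [6 9 4 10 0 8 7 2 5 3 1]

Answer: 6 9 4 10 0 8 7 2 5 3 1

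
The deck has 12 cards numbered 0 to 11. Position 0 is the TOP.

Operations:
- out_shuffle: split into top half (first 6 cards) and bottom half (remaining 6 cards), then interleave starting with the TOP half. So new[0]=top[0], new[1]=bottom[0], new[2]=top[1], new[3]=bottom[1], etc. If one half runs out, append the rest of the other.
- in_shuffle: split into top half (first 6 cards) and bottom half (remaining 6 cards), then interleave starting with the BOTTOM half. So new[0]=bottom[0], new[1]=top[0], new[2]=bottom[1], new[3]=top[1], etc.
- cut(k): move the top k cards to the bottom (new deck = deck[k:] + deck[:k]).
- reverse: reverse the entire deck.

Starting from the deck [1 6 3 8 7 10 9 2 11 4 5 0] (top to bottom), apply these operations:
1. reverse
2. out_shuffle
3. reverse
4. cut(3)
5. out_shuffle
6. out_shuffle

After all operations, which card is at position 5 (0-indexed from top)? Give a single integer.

Answer: 4

Derivation:
After op 1 (reverse): [0 5 4 11 2 9 10 7 8 3 6 1]
After op 2 (out_shuffle): [0 10 5 7 4 8 11 3 2 6 9 1]
After op 3 (reverse): [1 9 6 2 3 11 8 4 7 5 10 0]
After op 4 (cut(3)): [2 3 11 8 4 7 5 10 0 1 9 6]
After op 5 (out_shuffle): [2 5 3 10 11 0 8 1 4 9 7 6]
After op 6 (out_shuffle): [2 8 5 1 3 4 10 9 11 7 0 6]
Position 5: card 4.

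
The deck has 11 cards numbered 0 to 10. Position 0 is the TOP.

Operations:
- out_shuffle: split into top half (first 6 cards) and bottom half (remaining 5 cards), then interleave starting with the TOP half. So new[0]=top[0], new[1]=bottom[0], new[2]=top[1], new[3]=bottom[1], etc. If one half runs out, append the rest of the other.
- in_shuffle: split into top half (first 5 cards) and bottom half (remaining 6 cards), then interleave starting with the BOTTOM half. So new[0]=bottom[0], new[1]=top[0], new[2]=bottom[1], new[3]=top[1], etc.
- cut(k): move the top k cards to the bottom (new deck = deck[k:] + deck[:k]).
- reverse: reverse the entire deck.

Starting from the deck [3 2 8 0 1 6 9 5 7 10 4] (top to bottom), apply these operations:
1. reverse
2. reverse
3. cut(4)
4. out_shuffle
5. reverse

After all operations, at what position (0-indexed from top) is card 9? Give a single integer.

After op 1 (reverse): [4 10 7 5 9 6 1 0 8 2 3]
After op 2 (reverse): [3 2 8 0 1 6 9 5 7 10 4]
After op 3 (cut(4)): [1 6 9 5 7 10 4 3 2 8 0]
After op 4 (out_shuffle): [1 4 6 3 9 2 5 8 7 0 10]
After op 5 (reverse): [10 0 7 8 5 2 9 3 6 4 1]
Card 9 is at position 6.

Answer: 6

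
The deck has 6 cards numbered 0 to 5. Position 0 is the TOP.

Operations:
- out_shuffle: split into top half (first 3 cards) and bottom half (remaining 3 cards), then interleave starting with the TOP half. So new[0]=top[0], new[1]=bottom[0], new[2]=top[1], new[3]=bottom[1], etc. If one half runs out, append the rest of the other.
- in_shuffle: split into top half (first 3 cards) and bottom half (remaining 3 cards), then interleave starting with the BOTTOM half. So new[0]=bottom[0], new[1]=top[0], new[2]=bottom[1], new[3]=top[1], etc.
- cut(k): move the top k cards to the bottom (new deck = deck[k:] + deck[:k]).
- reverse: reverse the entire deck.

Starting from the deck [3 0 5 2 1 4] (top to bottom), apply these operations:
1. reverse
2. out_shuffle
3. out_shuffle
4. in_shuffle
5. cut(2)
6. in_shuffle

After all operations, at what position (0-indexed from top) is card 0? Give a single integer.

Answer: 3

Derivation:
After op 1 (reverse): [4 1 2 5 0 3]
After op 2 (out_shuffle): [4 5 1 0 2 3]
After op 3 (out_shuffle): [4 0 5 2 1 3]
After op 4 (in_shuffle): [2 4 1 0 3 5]
After op 5 (cut(2)): [1 0 3 5 2 4]
After op 6 (in_shuffle): [5 1 2 0 4 3]
Card 0 is at position 3.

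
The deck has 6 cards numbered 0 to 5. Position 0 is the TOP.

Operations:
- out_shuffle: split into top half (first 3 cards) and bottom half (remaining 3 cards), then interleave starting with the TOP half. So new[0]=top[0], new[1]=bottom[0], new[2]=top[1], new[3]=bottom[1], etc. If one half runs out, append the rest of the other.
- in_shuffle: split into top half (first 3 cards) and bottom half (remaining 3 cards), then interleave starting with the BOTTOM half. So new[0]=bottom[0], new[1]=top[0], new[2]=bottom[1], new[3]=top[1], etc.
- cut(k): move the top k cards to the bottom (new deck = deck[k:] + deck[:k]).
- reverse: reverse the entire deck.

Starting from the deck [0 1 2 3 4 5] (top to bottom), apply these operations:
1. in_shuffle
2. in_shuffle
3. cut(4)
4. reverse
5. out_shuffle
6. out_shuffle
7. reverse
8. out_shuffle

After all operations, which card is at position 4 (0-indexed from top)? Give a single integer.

Answer: 3

Derivation:
After op 1 (in_shuffle): [3 0 4 1 5 2]
After op 2 (in_shuffle): [1 3 5 0 2 4]
After op 3 (cut(4)): [2 4 1 3 5 0]
After op 4 (reverse): [0 5 3 1 4 2]
After op 5 (out_shuffle): [0 1 5 4 3 2]
After op 6 (out_shuffle): [0 4 1 3 5 2]
After op 7 (reverse): [2 5 3 1 4 0]
After op 8 (out_shuffle): [2 1 5 4 3 0]
Position 4: card 3.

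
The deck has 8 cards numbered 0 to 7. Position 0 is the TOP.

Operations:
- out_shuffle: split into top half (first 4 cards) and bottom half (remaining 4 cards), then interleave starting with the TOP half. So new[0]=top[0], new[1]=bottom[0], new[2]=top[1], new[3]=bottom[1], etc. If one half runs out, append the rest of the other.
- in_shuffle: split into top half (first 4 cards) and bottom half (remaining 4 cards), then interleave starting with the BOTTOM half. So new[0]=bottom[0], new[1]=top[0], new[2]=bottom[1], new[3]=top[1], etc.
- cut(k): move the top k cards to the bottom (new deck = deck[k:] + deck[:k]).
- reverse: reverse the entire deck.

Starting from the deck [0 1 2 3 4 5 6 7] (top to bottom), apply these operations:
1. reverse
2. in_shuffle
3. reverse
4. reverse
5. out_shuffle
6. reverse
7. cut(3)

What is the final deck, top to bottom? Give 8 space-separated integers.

Answer: 2 5 7 1 3 4 6 0

Derivation:
After op 1 (reverse): [7 6 5 4 3 2 1 0]
After op 2 (in_shuffle): [3 7 2 6 1 5 0 4]
After op 3 (reverse): [4 0 5 1 6 2 7 3]
After op 4 (reverse): [3 7 2 6 1 5 0 4]
After op 5 (out_shuffle): [3 1 7 5 2 0 6 4]
After op 6 (reverse): [4 6 0 2 5 7 1 3]
After op 7 (cut(3)): [2 5 7 1 3 4 6 0]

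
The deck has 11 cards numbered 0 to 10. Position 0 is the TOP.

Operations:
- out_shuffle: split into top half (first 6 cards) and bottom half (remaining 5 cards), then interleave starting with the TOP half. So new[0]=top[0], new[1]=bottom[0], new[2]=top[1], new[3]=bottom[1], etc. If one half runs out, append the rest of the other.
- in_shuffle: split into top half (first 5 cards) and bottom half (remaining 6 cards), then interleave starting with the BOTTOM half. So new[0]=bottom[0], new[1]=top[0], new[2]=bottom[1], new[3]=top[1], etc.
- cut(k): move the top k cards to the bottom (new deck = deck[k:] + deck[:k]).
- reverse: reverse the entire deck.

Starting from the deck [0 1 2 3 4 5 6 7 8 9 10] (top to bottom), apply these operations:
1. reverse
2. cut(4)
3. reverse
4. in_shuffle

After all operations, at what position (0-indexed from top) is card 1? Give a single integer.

After op 1 (reverse): [10 9 8 7 6 5 4 3 2 1 0]
After op 2 (cut(4)): [6 5 4 3 2 1 0 10 9 8 7]
After op 3 (reverse): [7 8 9 10 0 1 2 3 4 5 6]
After op 4 (in_shuffle): [1 7 2 8 3 9 4 10 5 0 6]
Card 1 is at position 0.

Answer: 0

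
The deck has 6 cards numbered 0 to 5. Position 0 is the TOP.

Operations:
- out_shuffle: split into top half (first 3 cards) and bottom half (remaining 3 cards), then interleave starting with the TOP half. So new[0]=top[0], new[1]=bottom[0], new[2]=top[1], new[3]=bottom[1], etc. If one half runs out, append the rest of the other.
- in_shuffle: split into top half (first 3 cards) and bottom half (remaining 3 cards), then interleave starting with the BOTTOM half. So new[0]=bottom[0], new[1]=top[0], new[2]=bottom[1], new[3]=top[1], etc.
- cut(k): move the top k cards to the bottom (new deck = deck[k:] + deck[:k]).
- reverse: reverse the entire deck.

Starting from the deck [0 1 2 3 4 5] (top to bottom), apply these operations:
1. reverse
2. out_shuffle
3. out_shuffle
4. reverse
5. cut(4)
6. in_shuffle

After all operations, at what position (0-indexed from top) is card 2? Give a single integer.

After op 1 (reverse): [5 4 3 2 1 0]
After op 2 (out_shuffle): [5 2 4 1 3 0]
After op 3 (out_shuffle): [5 1 2 3 4 0]
After op 4 (reverse): [0 4 3 2 1 5]
After op 5 (cut(4)): [1 5 0 4 3 2]
After op 6 (in_shuffle): [4 1 3 5 2 0]
Card 2 is at position 4.

Answer: 4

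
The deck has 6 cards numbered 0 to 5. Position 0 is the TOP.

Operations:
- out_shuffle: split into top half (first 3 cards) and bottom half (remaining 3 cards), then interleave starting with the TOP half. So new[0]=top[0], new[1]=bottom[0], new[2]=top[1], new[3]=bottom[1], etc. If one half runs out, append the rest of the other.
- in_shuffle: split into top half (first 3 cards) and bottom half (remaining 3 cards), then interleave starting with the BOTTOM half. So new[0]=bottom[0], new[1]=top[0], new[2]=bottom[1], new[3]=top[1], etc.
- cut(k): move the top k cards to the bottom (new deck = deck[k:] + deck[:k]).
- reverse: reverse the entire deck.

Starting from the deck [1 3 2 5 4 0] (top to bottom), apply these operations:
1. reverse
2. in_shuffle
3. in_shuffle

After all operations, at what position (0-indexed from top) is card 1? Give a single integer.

After op 1 (reverse): [0 4 5 2 3 1]
After op 2 (in_shuffle): [2 0 3 4 1 5]
After op 3 (in_shuffle): [4 2 1 0 5 3]
Card 1 is at position 2.

Answer: 2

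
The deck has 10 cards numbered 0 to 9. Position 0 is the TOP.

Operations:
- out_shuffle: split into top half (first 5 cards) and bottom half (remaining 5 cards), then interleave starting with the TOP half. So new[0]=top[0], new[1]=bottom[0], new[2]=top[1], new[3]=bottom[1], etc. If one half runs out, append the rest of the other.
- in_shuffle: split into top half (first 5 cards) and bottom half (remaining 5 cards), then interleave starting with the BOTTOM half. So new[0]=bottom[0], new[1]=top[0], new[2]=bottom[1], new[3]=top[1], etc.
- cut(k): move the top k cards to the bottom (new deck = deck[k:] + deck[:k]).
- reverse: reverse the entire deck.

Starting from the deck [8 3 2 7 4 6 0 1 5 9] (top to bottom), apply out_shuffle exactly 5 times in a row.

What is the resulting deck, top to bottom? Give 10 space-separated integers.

Answer: 8 2 4 0 5 3 7 6 1 9

Derivation:
After op 1 (out_shuffle): [8 6 3 0 2 1 7 5 4 9]
After op 2 (out_shuffle): [8 1 6 7 3 5 0 4 2 9]
After op 3 (out_shuffle): [8 5 1 0 6 4 7 2 3 9]
After op 4 (out_shuffle): [8 4 5 7 1 2 0 3 6 9]
After op 5 (out_shuffle): [8 2 4 0 5 3 7 6 1 9]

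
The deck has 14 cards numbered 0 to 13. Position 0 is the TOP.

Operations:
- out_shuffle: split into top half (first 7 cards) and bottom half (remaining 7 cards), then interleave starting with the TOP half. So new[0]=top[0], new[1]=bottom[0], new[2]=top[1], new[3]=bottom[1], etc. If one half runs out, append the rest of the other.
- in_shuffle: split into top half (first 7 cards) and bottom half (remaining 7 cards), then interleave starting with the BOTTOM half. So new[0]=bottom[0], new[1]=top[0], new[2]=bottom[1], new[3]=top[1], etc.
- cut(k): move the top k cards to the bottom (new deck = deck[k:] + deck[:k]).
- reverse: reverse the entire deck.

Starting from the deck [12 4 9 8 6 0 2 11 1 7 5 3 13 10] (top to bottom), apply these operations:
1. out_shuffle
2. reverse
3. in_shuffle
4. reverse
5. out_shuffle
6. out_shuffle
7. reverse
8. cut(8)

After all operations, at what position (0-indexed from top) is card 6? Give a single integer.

After op 1 (out_shuffle): [12 11 4 1 9 7 8 5 6 3 0 13 2 10]
After op 2 (reverse): [10 2 13 0 3 6 5 8 7 9 1 4 11 12]
After op 3 (in_shuffle): [8 10 7 2 9 13 1 0 4 3 11 6 12 5]
After op 4 (reverse): [5 12 6 11 3 4 0 1 13 9 2 7 10 8]
After op 5 (out_shuffle): [5 1 12 13 6 9 11 2 3 7 4 10 0 8]
After op 6 (out_shuffle): [5 2 1 3 12 7 13 4 6 10 9 0 11 8]
After op 7 (reverse): [8 11 0 9 10 6 4 13 7 12 3 1 2 5]
After op 8 (cut(8)): [7 12 3 1 2 5 8 11 0 9 10 6 4 13]
Card 6 is at position 11.

Answer: 11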